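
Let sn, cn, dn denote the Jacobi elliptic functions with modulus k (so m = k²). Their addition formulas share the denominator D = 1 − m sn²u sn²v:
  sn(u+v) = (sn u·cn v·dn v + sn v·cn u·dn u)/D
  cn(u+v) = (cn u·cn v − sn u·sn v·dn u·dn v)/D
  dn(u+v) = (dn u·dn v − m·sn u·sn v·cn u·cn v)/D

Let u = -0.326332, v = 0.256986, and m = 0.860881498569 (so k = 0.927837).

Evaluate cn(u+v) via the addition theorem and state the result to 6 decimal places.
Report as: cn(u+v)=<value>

cn(u+v)=0.997600

sn u = -0.3159628041823944, cn u = 0.9487715775534161, dn u = 0.9560627873108954
sn v = 0.2518479563861802, cn v = 0.9677668143019292, dn v = 0.9723150367791528
m = k² = 0.860881498569
D = 1 − m·sn²u·sn²v = 0.9945487995037832
cn(u+v) = (cn u·cn v − sn u·sn v·dn u·dn v)/D = 0.9921617231386302/0.9945487995037832 = 0.9975998398808143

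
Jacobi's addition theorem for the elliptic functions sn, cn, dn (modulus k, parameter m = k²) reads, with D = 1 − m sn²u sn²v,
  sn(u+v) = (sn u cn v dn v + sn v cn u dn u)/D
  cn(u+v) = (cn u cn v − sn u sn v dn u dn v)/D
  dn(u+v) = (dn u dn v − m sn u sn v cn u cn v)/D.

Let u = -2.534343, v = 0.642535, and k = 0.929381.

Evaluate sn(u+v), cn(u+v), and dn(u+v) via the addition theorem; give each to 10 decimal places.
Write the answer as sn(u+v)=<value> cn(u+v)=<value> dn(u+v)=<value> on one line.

sn(u+v)=-0.9783547447 cn(u+v)=0.2069347569 dn(u+v)=0.4162191885

sn u = -0.9993055407580937, cn u = -0.03726172580777654, dn u = 0.3707427912812706
sn v = 0.5710648689002938, cn v = 0.820904936949395, dn v = 0.8475366704807359
m = k² = 0.863749043161
D = 1 − m·sn²u·sn²v = 0.7187095047319081
sn(u+v) = (sn u·cn v·dn v + sn v·cn u·dn u)/D = -0.7031528539854367/0.7187095047319081 = -0.9783547446582408
cn(u+v) = (cn u·cn v − sn u·sn v·dn u·dn v)/D = 0.148725976628563/0.7187095047319081 = 0.2069347568793327
dn(u+v) = (dn u·dn v − m·sn u·sn v·cn u·cn v)/D = 0.2991406867971507/0.7187095047319081 = 0.4162191884588137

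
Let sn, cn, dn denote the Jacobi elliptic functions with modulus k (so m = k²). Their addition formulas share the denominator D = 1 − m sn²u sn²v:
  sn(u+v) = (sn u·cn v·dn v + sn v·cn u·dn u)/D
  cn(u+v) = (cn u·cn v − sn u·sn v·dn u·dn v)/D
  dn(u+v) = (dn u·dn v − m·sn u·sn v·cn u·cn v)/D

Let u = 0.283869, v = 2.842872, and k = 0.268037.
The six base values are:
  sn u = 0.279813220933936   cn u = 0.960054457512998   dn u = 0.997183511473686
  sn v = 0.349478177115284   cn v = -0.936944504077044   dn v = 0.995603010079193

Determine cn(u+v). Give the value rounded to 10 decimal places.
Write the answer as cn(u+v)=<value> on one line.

m = k² = 0.071843833369
D = 1 − m·sn²u·sn²v = 0.9993129852176351
cn(u+v) = (cn u·cn v − sn u·sn v·dn u·dn v)/D = -0.9966021769251896/0.9993129852176351 = -0.9972873280618333

cn(u+v)=-0.9972873281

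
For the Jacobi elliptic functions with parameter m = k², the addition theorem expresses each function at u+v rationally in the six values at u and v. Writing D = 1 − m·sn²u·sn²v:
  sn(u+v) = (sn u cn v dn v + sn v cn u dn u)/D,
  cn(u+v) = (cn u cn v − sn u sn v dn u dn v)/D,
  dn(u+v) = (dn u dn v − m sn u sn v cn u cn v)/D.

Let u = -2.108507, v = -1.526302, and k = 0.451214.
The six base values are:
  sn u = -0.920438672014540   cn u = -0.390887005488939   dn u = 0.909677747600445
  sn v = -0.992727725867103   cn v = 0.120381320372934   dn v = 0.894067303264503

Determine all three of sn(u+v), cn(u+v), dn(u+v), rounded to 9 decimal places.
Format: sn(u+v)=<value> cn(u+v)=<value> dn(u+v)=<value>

m = k² = 0.203594073796
D = 1 − m·sn²u·sn²v = 0.8300132190737381
sn(u+v) = (sn u·cn v·dn v + sn v·cn u·dn u)/D = 0.2539294305755558/0.8300132190737381 = 0.3059342004925307
cn(u+v) = (cn u·cn v − sn u·sn v·dn u·dn v)/D = -0.7902162919889232/0.8300132190737381 = -0.9520526587164158
dn(u+v) = (dn u·dn v − m·sn u·sn v·cn u·cn v)/D = 0.822067008373804/0.8300132190737381 = 0.9904264046435287

sn(u+v)=0.305934200 cn(u+v)=-0.952052659 dn(u+v)=0.990426405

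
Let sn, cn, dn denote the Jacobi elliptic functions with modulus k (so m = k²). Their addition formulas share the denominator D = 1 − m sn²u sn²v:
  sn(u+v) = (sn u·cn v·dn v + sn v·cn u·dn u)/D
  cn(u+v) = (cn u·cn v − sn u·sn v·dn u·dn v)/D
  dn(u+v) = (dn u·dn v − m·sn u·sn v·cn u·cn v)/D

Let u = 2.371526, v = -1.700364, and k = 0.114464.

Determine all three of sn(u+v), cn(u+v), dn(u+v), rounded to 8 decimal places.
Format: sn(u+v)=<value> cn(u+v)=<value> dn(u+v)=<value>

sn u = 0.7029345664279808, cn u = -0.7112545221794422, dn u = 0.9967577817100874
sn v = -0.9923748275062659, cn v = -0.1232566498486346, dn v = 0.9935275743742263
m = k² = 0.013102007296
D = 1 − m·sn²u·sn²v = 0.9936244285681405
sn(u+v) = (sn u·cn v·dn v + sn v·cn u·dn u)/D = 0.6174620453477101/0.9936244285681405 = 0.6214239783109016
cn(u+v) = (cn u·cn v − sn u·sn v·dn u·dn v)/D = 0.7784793687711872/0.9936244285681405 = 0.7834744661954544
dn(u+v) = (dn u·dn v − m·sn u·sn v·cn u·cn v)/D = 0.9911075834148436/0.9936244285681405 = 0.9974670055597126

sn(u+v)=0.62142398 cn(u+v)=0.78347447 dn(u+v)=0.99746701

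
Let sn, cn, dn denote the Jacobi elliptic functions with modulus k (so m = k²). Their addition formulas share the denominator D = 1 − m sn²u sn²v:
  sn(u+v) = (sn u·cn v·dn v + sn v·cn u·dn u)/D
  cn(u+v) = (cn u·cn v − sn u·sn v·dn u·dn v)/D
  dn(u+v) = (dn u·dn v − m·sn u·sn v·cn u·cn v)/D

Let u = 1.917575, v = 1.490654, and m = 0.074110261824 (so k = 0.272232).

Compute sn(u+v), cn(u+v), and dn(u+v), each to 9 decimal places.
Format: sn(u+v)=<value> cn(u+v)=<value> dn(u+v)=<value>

sn(u+v)=-0.204315671 cn(u+v)=-0.978905055 dn(u+v)=0.998451939

sn u = 0.9539021594099097, cn u = -0.3001177606758908, dn u = 0.9656939987038355
sn v = 0.994348419781262, cn v = 0.106166002460803, dn v = 0.9626655967921021
m = k² = 0.074110261824
D = 1 − m·sn²u·sn²v = 0.9333249749954962
sn(u+v) = (sn u·cn v·dn v + sn v·cn u·dn u)/D = -0.1906929184514061/0.9333249749954962 = -0.204315670918724
cn(u+v) = (cn u·cn v − sn u·sn v·dn u·dn v)/D = -0.9136365359391168/0.9333249749954962 = -0.9789050549552963
dn(u+v) = (dn u·dn v − m·sn u·sn v·cn u·cn v)/D = 0.931880131248493/0.9333249749954962 = 0.9984519392647666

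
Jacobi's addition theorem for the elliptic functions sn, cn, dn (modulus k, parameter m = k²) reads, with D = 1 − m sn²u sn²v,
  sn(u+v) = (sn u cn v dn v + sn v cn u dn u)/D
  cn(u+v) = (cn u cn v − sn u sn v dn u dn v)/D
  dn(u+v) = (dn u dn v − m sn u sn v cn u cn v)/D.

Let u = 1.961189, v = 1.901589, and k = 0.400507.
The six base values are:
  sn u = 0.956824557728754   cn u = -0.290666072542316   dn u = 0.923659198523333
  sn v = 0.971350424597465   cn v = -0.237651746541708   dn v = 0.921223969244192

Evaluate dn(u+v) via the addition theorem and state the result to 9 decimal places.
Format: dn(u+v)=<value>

m = k² = 0.160405857049
D = 1 − m·sn²u·sn²v = 0.8614403692228987
dn(u+v) = (dn u·dn v − m·sn u·sn v·cn u·cn v)/D = 0.840598733796372/0.8614403692228987 = 0.9758060613698336

dn(u+v)=0.975806061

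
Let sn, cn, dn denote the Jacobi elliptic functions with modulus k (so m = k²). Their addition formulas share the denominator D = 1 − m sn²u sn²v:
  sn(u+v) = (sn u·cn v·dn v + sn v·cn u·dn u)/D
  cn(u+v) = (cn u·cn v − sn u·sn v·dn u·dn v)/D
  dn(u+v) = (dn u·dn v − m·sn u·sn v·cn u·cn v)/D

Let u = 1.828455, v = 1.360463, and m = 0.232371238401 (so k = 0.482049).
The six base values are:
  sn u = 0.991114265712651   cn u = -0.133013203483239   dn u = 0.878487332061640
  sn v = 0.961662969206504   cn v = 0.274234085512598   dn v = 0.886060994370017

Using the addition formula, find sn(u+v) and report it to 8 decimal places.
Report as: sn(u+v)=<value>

m = k² = 0.232371238401
D = 1 − m·sn²u·sn²v = 0.7889061343503651
sn(u+v) = (sn u·cn v·dn v + sn v·cn u·dn u)/D = 0.1284582822450297/0.7889061343503651 = 0.1628308827270183

sn(u+v)=0.16283088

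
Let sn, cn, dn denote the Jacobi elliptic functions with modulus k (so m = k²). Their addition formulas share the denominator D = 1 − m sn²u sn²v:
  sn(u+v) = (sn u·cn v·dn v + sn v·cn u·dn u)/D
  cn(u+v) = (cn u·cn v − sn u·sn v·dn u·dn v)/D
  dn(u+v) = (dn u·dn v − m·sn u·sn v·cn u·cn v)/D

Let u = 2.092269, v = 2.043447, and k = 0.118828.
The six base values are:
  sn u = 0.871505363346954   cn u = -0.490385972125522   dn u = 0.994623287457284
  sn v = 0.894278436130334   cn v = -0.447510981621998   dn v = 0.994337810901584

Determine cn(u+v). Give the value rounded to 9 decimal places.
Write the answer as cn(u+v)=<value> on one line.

m = k² = 0.014120093584
D = 1 − m·sn²u·sn²v = 0.9914232407268585
cn(u+v) = (cn u·cn v − sn u·sn v·dn u·dn v)/D = -0.5513357010186058/0.9914232407268585 = -0.5561052821541645

cn(u+v)=-0.556105282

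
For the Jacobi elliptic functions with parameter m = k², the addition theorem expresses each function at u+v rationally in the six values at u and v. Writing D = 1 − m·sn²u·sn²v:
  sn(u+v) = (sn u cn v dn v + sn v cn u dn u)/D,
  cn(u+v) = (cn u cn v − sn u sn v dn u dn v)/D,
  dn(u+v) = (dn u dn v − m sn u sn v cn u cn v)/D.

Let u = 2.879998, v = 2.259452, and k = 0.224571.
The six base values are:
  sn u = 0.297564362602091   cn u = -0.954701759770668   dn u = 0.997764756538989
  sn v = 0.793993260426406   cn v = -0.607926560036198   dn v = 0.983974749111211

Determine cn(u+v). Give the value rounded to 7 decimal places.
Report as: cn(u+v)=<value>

m = k² = 0.050432134041
D = 1 − m·sn²u·sn²v = 0.9971848417540738
cn(u+v) = (cn u·cn v − sn u·sn v·dn u·dn v)/D = 0.3484302944038499/0.9971848417540738 = 0.3494139499663393

cn(u+v)=0.3494139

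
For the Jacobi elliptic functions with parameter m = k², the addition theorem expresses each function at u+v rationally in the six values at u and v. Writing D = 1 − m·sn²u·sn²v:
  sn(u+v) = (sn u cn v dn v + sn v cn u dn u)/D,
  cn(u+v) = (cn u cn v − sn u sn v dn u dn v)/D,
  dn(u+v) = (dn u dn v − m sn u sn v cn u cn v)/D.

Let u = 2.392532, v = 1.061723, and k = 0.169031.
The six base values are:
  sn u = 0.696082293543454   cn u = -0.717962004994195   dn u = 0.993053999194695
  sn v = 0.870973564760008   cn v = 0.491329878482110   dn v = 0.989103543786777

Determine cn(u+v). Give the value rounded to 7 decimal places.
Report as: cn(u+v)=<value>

cn(u+v)=-0.9583181

m = k² = 0.028571478961
D = 1 − m·sn²u·sn²v = 0.9894981976010465
cn(u+v) = (cn u·cn v − sn u·sn v·dn u·dn v)/D = -0.9482540143111325/0.9894981976010465 = -0.9583180814377359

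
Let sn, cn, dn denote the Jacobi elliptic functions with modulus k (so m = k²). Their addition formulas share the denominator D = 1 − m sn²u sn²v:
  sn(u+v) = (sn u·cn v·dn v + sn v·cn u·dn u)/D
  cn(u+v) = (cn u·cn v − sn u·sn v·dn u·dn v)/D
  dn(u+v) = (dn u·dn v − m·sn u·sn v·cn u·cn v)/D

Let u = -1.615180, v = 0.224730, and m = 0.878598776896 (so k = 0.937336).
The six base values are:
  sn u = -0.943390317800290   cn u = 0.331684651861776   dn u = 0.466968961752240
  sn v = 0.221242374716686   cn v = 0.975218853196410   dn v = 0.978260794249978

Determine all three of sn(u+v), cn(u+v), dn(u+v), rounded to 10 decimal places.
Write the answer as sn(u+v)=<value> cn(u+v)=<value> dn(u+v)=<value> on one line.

m = k² = 0.878598776896
D = 1 − m·sn²u·sn²v = 0.9617254541359205
sn(u+v) = (sn u·cn v·dn v + sn v·cn u·dn u)/D = -0.8657442499170965/0.9617254541359205 = -0.9001989561510982
cn(u+v) = (cn u·cn v − sn u·sn v·dn u·dn v)/D = 0.4188111064291711/0.9617254541359205 = 0.435478862109831
dn(u+v) = (dn u·dn v − m·sn u·sn v·cn u·cn v)/D = 0.5161342370947863/0.9617254541359205 = 0.536675238109941

sn(u+v)=-0.9001989562 cn(u+v)=0.4354788621 dn(u+v)=0.5366752381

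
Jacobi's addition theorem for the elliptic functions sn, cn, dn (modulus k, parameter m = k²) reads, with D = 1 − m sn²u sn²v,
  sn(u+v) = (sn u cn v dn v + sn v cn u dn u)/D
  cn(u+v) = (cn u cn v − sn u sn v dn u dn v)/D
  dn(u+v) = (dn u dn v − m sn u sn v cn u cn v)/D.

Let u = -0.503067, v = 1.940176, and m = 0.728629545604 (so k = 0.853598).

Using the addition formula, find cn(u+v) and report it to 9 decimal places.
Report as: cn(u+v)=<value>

sn u = -0.4692821151304557, cn u = 0.8830482978969416, dn u = 0.9162625418891824
sn v = 0.9955872597018852, cn v = 0.09384033418147513, dn v = 0.5270548095182037
m = k² = 0.728629545604
D = 1 − m·sn²u·sn²v = 0.8409500837800006
cn(u+v) = (cn u·cn v − sn u·sn v·dn u·dn v)/D = 0.3084914967103417/0.8409500837800006 = 0.3668368701786652

cn(u+v)=0.366836870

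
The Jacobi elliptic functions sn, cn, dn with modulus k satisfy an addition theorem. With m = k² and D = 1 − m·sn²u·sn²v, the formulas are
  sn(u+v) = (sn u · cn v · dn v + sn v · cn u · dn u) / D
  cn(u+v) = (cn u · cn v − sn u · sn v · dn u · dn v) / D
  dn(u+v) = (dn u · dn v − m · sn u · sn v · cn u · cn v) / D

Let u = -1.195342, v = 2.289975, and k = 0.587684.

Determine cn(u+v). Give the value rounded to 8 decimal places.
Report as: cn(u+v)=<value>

cn(u+v)=0.51010652

sn u = -0.9008143252139407, cn u = 0.4342045042250859, dn u = 0.8483759880572238
sn v = 0.8999028574244498, cn v = -0.436090411725952, dn v = 0.8487100067091003
m = k² = 0.345372483856
D = 1 − m·sn²u·sn²v = 0.7730398742191391
cn(u+v) = (cn u·cn v − sn u·sn v·dn u·dn v)/D = 0.3943326769482851/0.7730398742191391 = 0.5101065159757862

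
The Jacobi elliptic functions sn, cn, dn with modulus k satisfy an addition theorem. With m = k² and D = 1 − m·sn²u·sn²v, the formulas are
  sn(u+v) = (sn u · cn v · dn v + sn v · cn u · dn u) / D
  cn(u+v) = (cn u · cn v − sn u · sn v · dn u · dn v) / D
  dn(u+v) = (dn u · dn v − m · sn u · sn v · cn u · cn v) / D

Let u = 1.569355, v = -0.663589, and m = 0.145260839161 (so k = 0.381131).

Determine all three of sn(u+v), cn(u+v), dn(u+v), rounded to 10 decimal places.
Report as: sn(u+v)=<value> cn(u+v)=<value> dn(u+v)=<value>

sn u = 0.9982673548199244, cn u = 0.05884121260503698, dn u = 0.9247930015646723
sn v = -0.6108435032118335, cn v = 0.7917513590666547, dn v = 0.9725219042543426
m = k² = 0.145260839161
D = 1 − m·sn²u·sn²v = 0.945986514247299
sn(u+v) = (sn u·cn v·dn v + sn v·cn u·dn u)/D = 0.7354217859452493/0.945986514247299 = 0.7774125475038178
cn(u+v) = (cn u·cn v − sn u·sn v·dn u·dn v)/D = 0.5950170433650242/0.945986514247299 = 0.6289910420535608
dn(u+v) = (dn u·dn v − m·sn u·sn v·cn u·cn v)/D = 0.9035080835601251/0.945986514247299 = 0.955096156184665

sn(u+v)=0.7774125475 cn(u+v)=0.6289910421 dn(u+v)=0.9550961562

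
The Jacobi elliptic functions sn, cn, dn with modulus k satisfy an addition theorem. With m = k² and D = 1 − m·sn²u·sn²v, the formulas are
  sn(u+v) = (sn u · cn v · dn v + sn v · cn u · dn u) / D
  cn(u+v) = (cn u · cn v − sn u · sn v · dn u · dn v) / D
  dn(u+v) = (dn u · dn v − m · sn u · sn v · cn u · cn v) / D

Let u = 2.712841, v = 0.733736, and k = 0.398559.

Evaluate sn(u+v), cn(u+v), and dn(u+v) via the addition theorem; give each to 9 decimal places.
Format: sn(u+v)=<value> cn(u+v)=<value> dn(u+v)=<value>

sn(u+v)=-0.166768345 cn(u+v)=-0.985996105 dn(u+v)=0.997788622

sn u = 0.5325120975818098, cn u = -0.8464223921476918, dn u = 0.9772181170140478
sn v = 0.6626645774161258, cn v = 0.7489163223203961, dn v = 0.9644923099550128
m = k² = 0.158849276481
D = 1 − m·sn²u·sn²v = 0.9802197530069641
sn(u+v) = (sn u·cn v·dn v + sn v·cn u·dn u)/D = -0.1634696259083025/0.9802197530069641 = -0.1667683449622761
cn(u+v) = (cn u·cn v − sn u·sn v·dn u·dn v)/D = -0.9664928585304877/0.9802197530069641 = -0.9859961050219941
dn(u+v) = (dn u·dn v − m·sn u·sn v·cn u·cn v)/D = 0.978052116817088/0.9802197530069641 = 0.9977886222112678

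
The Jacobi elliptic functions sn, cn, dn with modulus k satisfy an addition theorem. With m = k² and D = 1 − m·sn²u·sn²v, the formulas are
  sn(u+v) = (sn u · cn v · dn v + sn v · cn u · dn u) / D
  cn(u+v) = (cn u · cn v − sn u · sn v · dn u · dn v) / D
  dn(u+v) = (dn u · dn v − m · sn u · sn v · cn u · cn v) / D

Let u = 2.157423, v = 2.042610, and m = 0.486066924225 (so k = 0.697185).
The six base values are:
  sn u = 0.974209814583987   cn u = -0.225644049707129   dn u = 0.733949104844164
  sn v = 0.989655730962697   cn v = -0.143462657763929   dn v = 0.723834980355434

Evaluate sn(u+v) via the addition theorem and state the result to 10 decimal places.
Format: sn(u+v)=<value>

m = k² = 0.486066924225
D = 1 − m·sn²u·sn²v = 0.5481759353267563
sn(u+v) = (sn u·cn v·dn v + sn v·cn u·dn u)/D = -0.2650632733473072/0.5481759353267563 = -0.4835368652024254

sn(u+v)=-0.4835368652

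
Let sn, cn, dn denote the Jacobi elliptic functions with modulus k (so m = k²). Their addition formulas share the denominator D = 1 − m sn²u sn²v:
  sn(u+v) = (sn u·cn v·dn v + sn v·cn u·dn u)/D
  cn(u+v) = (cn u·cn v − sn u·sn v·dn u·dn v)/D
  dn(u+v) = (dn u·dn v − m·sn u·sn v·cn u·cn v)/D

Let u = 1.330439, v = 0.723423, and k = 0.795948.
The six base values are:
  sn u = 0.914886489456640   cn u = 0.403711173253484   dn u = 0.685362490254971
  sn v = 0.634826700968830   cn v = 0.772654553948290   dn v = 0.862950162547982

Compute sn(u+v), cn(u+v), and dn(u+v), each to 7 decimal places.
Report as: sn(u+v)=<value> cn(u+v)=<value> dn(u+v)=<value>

m = k² = 0.633533218704
D = 1 − m·sn²u·sn²v = 0.7862952427345077
sn(u+v) = (sn u·cn v·dn v + sn v·cn u·dn u)/D = 0.7856611311707064/0.7862952427345077 = 0.9991935452113432
cn(u+v) = (cn u·cn v − sn u·sn v·dn u·dn v)/D = -0.03157207174837395/0.7862952427345077 = -0.0401529476874048
dn(u+v) = (dn u·dn v − m·sn u·sn v·cn u·cn v)/D = 0.4766585065854421/0.7862952427345077 = 0.6062080509704745

sn(u+v)=0.9991935 cn(u+v)=-0.0401529 dn(u+v)=0.6062081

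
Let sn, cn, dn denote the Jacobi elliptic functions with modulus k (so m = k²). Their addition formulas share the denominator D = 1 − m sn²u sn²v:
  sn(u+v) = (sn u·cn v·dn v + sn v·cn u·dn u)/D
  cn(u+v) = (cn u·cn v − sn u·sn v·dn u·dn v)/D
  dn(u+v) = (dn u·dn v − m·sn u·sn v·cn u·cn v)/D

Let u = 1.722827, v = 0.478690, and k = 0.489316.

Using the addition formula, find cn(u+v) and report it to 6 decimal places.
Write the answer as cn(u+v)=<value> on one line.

sn u = 0.999304716628004, cn u = -0.03728382122348352, dn u = 0.8722973575564945
sn v = 0.4569101505619529, cn v = 0.8895128522474836, dn v = 0.9746870850137666
m = k² = 0.239430147856
D = 1 − m·sn²u·sn²v = 0.9500843971276093
cn(u+v) = (cn u·cn v − sn u·sn v·dn u·dn v)/D = -0.4213671026864093/0.9500843971276093 = -0.4435049180476269

cn(u+v)=-0.443505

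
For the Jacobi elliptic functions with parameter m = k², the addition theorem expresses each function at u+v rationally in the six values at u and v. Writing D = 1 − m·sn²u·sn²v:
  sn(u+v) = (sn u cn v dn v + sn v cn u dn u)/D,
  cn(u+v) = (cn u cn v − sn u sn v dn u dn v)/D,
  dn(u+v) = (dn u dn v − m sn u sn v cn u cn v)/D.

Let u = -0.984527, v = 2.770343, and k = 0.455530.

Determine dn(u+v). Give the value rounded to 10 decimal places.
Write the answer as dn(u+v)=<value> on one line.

sn u = -0.817720665942759, cn u = 0.575615246922917, dn u = 0.9280336794768703
sn v = 0.5234759586909941, cn v = -0.8520404454440791, dn v = 0.9711525645683418
m = k² = 0.2075075809
D = 1 − m·sn²u·sn²v = 0.961977786455501
dn(u+v) = (dn u·dn v − m·sn u·sn v·cn u·cn v)/D = 0.8576982444491088/0.961977786455501 = 0.8915988045933782

dn(u+v)=0.8915988046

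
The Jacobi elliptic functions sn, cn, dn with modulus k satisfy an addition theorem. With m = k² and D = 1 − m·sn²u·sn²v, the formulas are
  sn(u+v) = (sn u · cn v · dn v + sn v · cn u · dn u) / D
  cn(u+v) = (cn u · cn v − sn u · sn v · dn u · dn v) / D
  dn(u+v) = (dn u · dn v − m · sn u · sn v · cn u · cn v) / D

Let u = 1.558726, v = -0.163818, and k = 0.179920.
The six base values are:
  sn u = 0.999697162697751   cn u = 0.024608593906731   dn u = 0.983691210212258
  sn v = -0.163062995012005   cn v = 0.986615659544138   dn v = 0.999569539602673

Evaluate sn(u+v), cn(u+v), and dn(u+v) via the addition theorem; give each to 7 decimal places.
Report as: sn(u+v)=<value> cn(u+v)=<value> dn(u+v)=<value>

m = k² = 0.0323712064
D = 1 − m·sn²u·sn²v = 0.999139785748193
sn(u+v) = (sn u·cn v·dn v + sn v·cn u·dn u)/D = 0.9819449972527975/0.999139785748193 = 0.9827904075679266
cn(u+v) = (cn u·cn v − sn u·sn v·dn u·dn v)/D = 0.1845652563055911/0.999139785748193 = 0.1847241586595231
dn(u+v) = (dn u·dn v − m·sn u·sn v·cn u·cn v)/D = 0.9833958902898227/0.999139785748193 = 0.9842425497583597

sn(u+v)=0.9827904 cn(u+v)=0.1847242 dn(u+v)=0.9842425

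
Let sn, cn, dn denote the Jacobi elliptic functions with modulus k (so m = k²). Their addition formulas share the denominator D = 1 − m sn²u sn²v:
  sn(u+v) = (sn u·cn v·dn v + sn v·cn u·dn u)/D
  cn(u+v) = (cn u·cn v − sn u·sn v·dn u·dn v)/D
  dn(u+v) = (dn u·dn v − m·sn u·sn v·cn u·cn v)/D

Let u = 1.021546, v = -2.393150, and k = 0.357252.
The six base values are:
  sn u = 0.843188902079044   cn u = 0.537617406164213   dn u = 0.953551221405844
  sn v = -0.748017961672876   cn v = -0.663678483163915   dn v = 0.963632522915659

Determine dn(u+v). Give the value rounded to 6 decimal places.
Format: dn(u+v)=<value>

m = k² = 0.127628991504
D = 1 − m·sn²u·sn²v = 0.9492281306317357
dn(u+v) = (dn u·dn v − m·sn u·sn v·cn u·cn v)/D = 0.89015079548261/0.9492281306317357 = 0.937762764036704

dn(u+v)=0.937763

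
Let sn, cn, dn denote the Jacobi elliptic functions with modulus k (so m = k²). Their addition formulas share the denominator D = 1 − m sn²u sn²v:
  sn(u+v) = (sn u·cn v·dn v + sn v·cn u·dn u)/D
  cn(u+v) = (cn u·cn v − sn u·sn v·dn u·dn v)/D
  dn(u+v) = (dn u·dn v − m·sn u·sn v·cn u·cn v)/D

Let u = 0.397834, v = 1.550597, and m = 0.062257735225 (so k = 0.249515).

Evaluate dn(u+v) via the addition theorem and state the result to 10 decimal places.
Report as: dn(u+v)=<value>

dn(u+v)=0.9719712240

sn u = 0.3868390384437172, cn u = 0.922147254149759, dn u = 0.9953308374470199
sn v = 0.9990276021026611, cn v = 0.04408911699055808, dn v = 0.9684334176846505
m = k² = 0.062257735225
D = 1 − m·sn²u·sn²v = 0.990701585900424
dn(u+v) = (dn u·dn v − m·sn u·sn v·cn u·cn v)/D = 0.9629334331021167/0.990701585900424 = 0.9719712240360759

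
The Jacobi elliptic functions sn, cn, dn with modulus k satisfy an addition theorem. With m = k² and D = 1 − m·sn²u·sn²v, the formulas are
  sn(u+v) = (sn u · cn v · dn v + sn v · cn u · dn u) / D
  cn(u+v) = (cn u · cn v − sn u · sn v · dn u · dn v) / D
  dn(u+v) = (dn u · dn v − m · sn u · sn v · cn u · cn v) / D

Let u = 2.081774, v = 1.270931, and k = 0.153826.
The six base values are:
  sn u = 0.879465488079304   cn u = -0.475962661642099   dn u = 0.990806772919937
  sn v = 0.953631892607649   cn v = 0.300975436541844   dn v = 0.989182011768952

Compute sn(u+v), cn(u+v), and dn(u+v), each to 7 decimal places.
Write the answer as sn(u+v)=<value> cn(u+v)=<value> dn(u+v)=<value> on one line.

sn(u+v)=-0.1910665 cn(u+v)=-0.9815771 dn(u+v)=0.9995680

m = k² = 0.023662438276
D = 1 − m·sn²u·sn²v = 0.9833559645920189
sn(u+v) = (sn u·cn v·dn v + sn v·cn u·dn u)/D = -0.1878864161563359/0.9833559645920189 = -0.1910665343188185
cn(u+v) = (cn u·cn v − sn u·sn v·dn u·dn v)/D = -0.9652396840798808/0.9833559645920189 = -0.9815770878863238
dn(u+v) = (dn u·dn v − m·sn u·sn v·cn u·cn v)/D = 0.9829311461842973/0.9833559645920189 = 0.9995679912228957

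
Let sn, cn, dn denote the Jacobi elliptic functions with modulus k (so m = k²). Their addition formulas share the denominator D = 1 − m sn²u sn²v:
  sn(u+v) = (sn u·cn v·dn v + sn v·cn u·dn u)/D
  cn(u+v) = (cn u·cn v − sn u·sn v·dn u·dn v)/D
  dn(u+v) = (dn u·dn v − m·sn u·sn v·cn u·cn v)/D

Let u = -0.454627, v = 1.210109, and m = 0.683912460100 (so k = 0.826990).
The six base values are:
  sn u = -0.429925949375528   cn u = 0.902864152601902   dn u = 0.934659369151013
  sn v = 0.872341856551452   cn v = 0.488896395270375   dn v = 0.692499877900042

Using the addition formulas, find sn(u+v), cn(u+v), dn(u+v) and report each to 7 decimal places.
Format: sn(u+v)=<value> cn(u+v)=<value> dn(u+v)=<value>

sn(u+v)=0.6534471 cn(u+v)=0.7569722 dn(u+v)=0.8414120

m = k² = 0.6839124601
D = 1 − m·sn²u·sn²v = 0.9038030602126032
sn(u+v) = (sn u·cn v·dn v + sn v·cn u·dn u)/D = 0.5905874779055119/0.9038030602126032 = 0.6534470880930486
cn(u+v) = (cn u·cn v − sn u·sn v·dn u·dn v)/D = 0.6841537857754447/0.9038030602126032 = 0.7569721943788395
dn(u+v) = (dn u·dn v − m·sn u·sn v·cn u·cn v)/D = 0.7604707119722678/0.9038030602126032 = 0.8414119684363326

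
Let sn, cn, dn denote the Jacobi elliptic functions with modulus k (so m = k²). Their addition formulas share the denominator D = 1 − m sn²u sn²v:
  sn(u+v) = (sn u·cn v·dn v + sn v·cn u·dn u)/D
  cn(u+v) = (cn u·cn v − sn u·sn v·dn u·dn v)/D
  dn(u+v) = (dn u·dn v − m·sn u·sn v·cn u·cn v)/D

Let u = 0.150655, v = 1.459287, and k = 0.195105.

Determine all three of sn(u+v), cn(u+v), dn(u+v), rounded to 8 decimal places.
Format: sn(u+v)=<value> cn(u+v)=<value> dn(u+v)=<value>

sn u = 0.1500643953457383, cn u = 0.9886762246810216, dn u = 0.9995712982763514
sn v = 0.9922769218712487, cn v = 0.1240423730896821, dn v = 0.9810809045523296
m = k² = 0.038065961025
D = 1 − m·sn²u·sn²v = 0.9991559699570501
sn(u+v) = (sn u·cn v·dn v + sn v·cn u·dn u)/D = 0.9988822043266878/0.9991559699570501 = 0.9997260031080292
cn(u+v) = (cn u·cn v − sn u·sn v·dn u·dn v)/D = -0.02338790670989566/0.9991559699570501 = -0.02340766348110897
dn(u+v) = (dn u·dn v − m·sn u·sn v·cn u·cn v)/D = 0.97996517471118/0.9991559699570501 = 0.980792993463578

sn(u+v)=0.99972600 cn(u+v)=-0.02340766 dn(u+v)=0.98079299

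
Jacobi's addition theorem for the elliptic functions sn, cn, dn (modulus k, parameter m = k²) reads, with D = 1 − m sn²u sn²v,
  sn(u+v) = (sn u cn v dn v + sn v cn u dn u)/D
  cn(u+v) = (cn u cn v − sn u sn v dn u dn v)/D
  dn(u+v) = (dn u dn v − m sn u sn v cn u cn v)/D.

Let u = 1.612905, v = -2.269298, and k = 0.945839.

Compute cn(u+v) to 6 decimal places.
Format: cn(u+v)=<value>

sn u = 0.9406321435204395, cn u = 0.3394277103834383, dn u = 0.4565718062776293
sn v = -0.9956460859209792, cn v = 0.09321411690422278, dn v = 0.3363952285299501
m = k² = 0.894611413921
D = 1 − m·sn²u·sn²v = 0.2153354226975252
cn(u+v) = (cn u·cn v − sn u·sn v·dn u·dn v)/D = 0.1754807952845645/0.2153354226975252 = 0.8149183867953617

cn(u+v)=0.814918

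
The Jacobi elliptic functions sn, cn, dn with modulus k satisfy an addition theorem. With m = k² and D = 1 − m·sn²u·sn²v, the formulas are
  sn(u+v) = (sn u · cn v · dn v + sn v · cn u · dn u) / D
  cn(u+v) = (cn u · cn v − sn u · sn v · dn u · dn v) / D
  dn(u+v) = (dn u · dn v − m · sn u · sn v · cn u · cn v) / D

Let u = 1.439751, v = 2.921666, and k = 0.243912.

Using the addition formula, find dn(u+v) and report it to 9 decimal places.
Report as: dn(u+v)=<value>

dn(u+v)=0.974690586

sn u = 0.9886855103335971, cn u = 0.1500032054870649, dn u = 0.9704872937870568
sn v = 0.2648950351446339, cn v = -0.9642772528457379, dn v = 0.9979105213514617
m = k² = 0.059493063744
D = 1 − m·sn²u·sn²v = 0.9959193409444298
dn(u+v) = (dn u·dn v − m·sn u·sn v·cn u·cn v)/D = 0.9707132055918339/0.9959193409444298 = 0.9746905855561626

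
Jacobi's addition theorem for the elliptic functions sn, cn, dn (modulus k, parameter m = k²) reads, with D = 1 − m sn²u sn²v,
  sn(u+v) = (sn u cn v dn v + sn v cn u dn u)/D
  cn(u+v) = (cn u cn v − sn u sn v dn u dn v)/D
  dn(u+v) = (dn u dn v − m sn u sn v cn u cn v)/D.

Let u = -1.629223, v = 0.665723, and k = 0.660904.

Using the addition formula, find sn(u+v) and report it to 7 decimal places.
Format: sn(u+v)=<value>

sn(u+v)=-0.7893901

sn u = -0.9913784118454894, cn u = 0.1310299375208397, dn u = 0.7554502979874245
sn v = 0.6021516943364246, cn v = 0.7983816988181612, dn v = 0.9174008316301813
m = k² = 0.436794097216
D = 1 − m·sn²u·sn²v = 0.844343413888355
sn(u+v) = (sn u·cn v·dn v + sn v·cn u·dn u)/D = -0.6665163204901731/0.844343413888355 = -0.7893900864587126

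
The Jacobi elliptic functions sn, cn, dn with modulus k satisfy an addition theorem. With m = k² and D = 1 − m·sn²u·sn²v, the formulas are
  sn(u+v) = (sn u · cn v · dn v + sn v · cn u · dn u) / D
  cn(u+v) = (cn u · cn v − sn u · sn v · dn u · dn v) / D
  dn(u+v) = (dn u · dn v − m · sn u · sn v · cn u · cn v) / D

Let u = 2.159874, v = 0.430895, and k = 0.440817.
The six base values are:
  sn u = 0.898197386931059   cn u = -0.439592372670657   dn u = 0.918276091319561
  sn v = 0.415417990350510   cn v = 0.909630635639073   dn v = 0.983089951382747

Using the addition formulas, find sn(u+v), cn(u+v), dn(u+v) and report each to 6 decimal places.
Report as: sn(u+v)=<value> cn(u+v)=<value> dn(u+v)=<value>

m = k² = 0.194319627489
D = 1 − m·sn²u·sn²v = 0.9729460399330976
sn(u+v) = (sn u·cn v·dn v + sn v·cn u·dn u)/D = 0.6355212764028339/0.9729460399330976 = 0.6531927263371502
cn(u+v) = (cn u·cn v − sn u·sn v·dn u·dn v)/D = -0.7367066606600008/0.9729460399330976 = -0.7571916945267168
dn(u+v) = (dn u·dn v − m·sn u·sn v·cn u·cn v)/D = 0.9317407194840737/0.9729460399330976 = 0.957648914988279

sn(u+v)=0.653193 cn(u+v)=-0.757192 dn(u+v)=0.957649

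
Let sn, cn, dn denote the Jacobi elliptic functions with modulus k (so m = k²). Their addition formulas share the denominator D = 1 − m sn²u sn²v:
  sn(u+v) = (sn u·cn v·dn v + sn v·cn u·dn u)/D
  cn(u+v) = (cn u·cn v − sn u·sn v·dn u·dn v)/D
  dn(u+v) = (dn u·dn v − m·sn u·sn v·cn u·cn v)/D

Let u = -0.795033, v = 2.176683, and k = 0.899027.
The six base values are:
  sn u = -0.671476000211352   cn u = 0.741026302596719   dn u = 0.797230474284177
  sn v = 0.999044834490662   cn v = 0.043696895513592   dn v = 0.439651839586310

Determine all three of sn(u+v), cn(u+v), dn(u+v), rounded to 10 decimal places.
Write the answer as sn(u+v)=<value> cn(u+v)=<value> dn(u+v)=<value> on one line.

sn(u+v)=0.9073229992 cn(u+v)=0.4204342697 dn(u+v)=0.5784640562

m = k² = 0.808249546729
D = 1 − m·sn²u·sn²v = 0.6362722663001295
sn(u+v) = (sn u·cn v·dn v + sn v·cn u·dn u)/D = 0.5773044609480481/0.6362722663001295 = 0.907322999169877
cn(u+v) = (cn u·cn v − sn u·sn v·dn u·dn v)/D = 0.2675106656419263/0.6362722663001295 = 0.4204342697466269
dn(u+v) = (dn u·dn v − m·sn u·sn v·cn u·cn v)/D = 0.3680606360227165/0.6362722663001295 = 0.5784640562175664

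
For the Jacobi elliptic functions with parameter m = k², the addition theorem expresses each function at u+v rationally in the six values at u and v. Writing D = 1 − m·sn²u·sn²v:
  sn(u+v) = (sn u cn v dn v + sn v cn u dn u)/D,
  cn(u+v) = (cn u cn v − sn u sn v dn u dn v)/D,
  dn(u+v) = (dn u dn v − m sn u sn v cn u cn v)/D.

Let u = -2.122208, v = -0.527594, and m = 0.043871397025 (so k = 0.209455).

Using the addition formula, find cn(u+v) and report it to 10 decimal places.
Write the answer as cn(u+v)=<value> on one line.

cn(u+v)=-0.8647661716

sn u = -0.8663568898203043, cn u = -0.499425409306424, dn u = 0.9833978130030303
sn v = -0.5025786250140168, cn v = 0.8645315064698453, dn v = 0.994443930620322
m = k² = 0.043871397025
D = 1 − m·sn²u·sn²v = 0.9916826848252716
cn(u+v) = (cn u·cn v − sn u·sn v·dn u·dn v)/D = -0.8575736388475785/0.9916826848252716 = -0.8647661716496318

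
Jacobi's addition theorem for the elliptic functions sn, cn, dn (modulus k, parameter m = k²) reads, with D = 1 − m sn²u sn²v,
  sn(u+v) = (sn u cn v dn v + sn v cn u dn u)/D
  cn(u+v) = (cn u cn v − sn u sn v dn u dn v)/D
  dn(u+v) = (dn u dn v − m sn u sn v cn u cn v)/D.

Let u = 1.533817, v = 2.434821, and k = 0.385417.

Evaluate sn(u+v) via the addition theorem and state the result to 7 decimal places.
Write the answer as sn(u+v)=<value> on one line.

sn(u+v)=-0.6379463

sn u = 0.9956791157948998, cn u = 0.09286063950827836, dn u = 0.9234363351942536
sn v = 0.7324063325900996, cn v = -0.680867802133366, dn v = 0.9593315153379333
m = k² = 0.148546263889
D = 1 − m·sn²u·sn²v = 0.921004071044635
sn(u+v) = (sn u·cn v·dn v + sn v·cn u·dn u)/D = -0.5875511402609587/0.921004071044635 = -0.6379463009262681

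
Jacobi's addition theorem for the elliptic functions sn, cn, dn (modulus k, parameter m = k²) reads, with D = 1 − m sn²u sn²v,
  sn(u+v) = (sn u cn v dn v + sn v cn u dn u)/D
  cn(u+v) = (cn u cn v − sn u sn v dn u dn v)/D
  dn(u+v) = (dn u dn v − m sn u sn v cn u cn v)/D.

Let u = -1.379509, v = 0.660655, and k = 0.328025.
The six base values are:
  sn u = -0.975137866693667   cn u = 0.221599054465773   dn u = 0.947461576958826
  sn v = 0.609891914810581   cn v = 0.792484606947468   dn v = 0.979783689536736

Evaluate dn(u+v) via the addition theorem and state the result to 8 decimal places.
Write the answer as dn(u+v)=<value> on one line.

dn(u+v)=0.97671788

m = k² = 0.107600400625
D = 1 − m·sn²u·sn²v = 0.961941498623069
dn(u+v) = (dn u·dn v − m·sn u·sn v·cn u·cn v)/D = 0.9395454641623171/0.961941498623069 = 0.9767178830596145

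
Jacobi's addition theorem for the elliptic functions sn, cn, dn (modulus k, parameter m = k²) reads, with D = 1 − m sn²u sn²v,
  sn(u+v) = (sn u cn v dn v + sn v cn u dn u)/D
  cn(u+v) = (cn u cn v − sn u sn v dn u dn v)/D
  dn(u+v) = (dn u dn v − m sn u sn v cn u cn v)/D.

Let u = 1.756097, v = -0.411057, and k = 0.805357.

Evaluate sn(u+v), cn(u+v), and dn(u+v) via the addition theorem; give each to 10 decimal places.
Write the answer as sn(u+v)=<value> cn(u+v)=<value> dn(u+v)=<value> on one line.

sn u = 0.9889126654258667, cn u = 0.1484982833581176, dn u = 0.6047337091295206
sn v = -0.3929456602699673, cn v = 0.9195616934578122, dn v = 0.9486053420110833
m = k² = 0.648599897449
D = 1 − m·sn²u·sn²v = 0.9020605304730058
sn(u+v) = (sn u·cn v·dn v + sn v·cn u·dn u)/D = 0.8273423663507878/0.9020605304730058 = 0.9171694563744645
cn(u+v) = (cn u·cn v − sn u·sn v·dn u·dn v)/D = 0.3594687879055975/0.9020605304730058 = 0.3984974131581901
dn(u+v) = (dn u·dn v − m·sn u·sn v·cn u·cn v)/D = 0.6080703578758393/0.9020605304730058 = 0.6740904155921672

sn(u+v)=0.9171694564 cn(u+v)=0.3984974132 dn(u+v)=0.6740904156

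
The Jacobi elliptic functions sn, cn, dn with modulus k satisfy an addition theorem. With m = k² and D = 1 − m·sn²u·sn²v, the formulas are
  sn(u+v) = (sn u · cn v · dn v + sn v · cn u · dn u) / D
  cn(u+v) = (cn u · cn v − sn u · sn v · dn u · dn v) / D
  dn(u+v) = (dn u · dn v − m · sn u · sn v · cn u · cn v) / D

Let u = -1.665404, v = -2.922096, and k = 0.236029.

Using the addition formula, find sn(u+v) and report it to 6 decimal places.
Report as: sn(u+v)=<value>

sn u = -0.9975519893703755, cn u = -0.06992873875028963, dn u = 0.9718861729263038
sn v = -0.2614341582316717, cn v = -0.9652213118812168, dn v = 0.9980943664130753
m = k² = 0.055709688841
D = 1 − m·sn²u·sn²v = 0.9962109837127897
sn(u+v) = (sn u·cn v·dn v + sn v·cn u·dn u)/D = 0.9787913751527544/0.9962109837127897 = 0.9825141372210995

sn(u+v)=0.982514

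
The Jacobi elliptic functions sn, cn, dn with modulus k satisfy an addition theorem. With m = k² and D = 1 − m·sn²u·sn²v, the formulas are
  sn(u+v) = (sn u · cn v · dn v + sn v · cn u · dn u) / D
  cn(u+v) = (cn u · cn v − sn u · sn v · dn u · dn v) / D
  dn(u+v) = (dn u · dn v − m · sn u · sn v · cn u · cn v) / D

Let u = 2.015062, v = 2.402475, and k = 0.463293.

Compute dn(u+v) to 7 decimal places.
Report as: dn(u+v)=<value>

dn(u+v)=0.9159475

sn u = 0.9524266774712045, cn u = -0.3047678198910808, dn u = 0.8973829348712137
sn v = 0.7879440066122624, cn v = -0.6157468980383215, dn v = 0.9309883293931045
m = k² = 0.214640403849
D = 1 − m·sn²u·sn²v = 0.879116982408373
dn(u+v) = (dn u·dn v − m·sn u·sn v·cn u·cn v)/D = 0.8052250176267583/0.879116982408373 = 0.9159475174974041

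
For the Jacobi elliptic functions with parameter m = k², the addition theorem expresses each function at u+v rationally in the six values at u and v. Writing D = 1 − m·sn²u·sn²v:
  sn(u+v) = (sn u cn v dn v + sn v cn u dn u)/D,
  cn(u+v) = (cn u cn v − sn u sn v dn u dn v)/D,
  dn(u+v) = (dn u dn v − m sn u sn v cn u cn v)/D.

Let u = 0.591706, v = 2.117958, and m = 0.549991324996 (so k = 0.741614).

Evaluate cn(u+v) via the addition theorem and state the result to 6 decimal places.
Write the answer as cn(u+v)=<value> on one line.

cn(u+v)=-0.543984

sn u = 0.5431002732949253, cn u = 0.8396678469174448, dn u = 0.9153008849508774
sn v = 0.9891293668013625, cn v = -0.1470479368475999, dn v = 0.6796331290304223
m = k² = 0.549991324996
D = 1 − m·sn²u·sn²v = 0.8412835013446209
cn(u+v) = (cn u·cn v − sn u·sn v·dn u·dn v)/D = -0.4576445651357016/0.8412835013446209 = -0.5439837633856478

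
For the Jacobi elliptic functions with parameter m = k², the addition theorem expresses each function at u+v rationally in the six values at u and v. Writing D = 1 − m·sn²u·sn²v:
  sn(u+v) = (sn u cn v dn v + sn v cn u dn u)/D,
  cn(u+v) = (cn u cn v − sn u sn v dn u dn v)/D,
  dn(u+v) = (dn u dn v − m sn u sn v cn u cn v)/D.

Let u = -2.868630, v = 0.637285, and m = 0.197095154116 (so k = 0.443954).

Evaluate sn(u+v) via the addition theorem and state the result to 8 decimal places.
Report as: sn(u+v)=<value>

sn u = -0.4303378297043684, cn u = -0.902667908106483, dn u = 0.9815802670977651
sn v = 0.5887152659520638, cn v = 0.8083404824917473, dn v = 0.9652407187161047
m = k² = 0.197095154116
D = 1 − m·sn²u·sn²v = 0.9873495611271792
sn(u+v) = (sn u·cn v·dn v + sn v·cn u·dn u)/D = -0.8573940097675497/0.9873495611271792 = -0.8683793901612013

sn(u+v)=-0.86837939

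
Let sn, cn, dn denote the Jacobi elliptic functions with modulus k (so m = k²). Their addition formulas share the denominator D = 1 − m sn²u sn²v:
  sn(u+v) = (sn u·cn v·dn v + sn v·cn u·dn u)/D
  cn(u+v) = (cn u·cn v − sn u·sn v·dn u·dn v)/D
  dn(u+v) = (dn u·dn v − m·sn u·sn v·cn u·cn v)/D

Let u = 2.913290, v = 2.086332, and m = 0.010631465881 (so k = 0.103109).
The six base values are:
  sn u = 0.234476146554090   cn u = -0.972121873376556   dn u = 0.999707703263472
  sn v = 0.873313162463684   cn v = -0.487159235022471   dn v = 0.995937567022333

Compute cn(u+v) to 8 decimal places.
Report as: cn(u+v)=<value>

cn(u+v)=0.26981881

m = k² = 0.010631465881
D = 1 − m·sn²u·sn²v = 0.999554209819682
cn(u+v) = (cn u·cn v − sn u·sn v·dn u·dn v)/D = 0.269698522776577/0.999554209819682 = 0.2698188053504673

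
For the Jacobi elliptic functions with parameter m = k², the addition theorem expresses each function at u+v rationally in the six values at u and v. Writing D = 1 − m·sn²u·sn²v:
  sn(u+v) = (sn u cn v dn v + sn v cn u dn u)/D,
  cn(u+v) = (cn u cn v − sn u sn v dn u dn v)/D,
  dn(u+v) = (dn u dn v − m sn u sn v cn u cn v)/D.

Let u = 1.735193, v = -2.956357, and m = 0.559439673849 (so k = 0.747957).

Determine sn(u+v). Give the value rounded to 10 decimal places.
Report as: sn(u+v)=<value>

sn(u+v)=-0.8891408307

sn u = 0.9933924874539485, cn u = 0.1147665712220106, dn u = 0.6692749142000546
sn v = -0.7236322362913472, cn v = -0.6901857623857391, dn v = 0.8408644288506817
m = k² = 0.559439673849
D = 1 − m·sn²u·sn²v = 0.7109114999858424
sn(u+v) = (sn u·cn v·dn v + sn v·cn u·dn u)/D = -0.6321004416209357/0.7109114999858424 = -0.8891408306568733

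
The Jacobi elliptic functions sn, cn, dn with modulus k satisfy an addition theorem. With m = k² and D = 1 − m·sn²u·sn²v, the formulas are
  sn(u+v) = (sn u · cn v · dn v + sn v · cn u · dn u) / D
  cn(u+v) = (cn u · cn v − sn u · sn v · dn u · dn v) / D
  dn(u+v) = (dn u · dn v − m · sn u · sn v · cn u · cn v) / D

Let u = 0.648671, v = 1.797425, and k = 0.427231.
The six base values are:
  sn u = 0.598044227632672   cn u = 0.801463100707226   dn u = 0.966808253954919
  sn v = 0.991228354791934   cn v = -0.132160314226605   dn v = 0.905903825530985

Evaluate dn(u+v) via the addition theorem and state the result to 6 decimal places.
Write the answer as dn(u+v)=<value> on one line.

m = k² = 0.182526327361
D = 1 − m·sn²u·sn²v = 0.9358584345965589
dn(u+v) = (dn u·dn v − m·sn u·sn v·cn u·cn v)/D = 0.8872961537679728/0.9358584345965589 = 0.9481093731344945

dn(u+v)=0.948109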